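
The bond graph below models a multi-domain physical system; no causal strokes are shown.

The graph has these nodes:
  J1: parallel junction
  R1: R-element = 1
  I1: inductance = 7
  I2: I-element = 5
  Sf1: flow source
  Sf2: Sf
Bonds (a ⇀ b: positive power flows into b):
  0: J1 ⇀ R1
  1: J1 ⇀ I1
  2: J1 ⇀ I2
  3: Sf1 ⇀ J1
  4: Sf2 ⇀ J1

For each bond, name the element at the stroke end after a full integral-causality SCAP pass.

b0 stroke→J1
b1 stroke→I1
b2 stroke→I2
b3 stroke→Sf1
b4 stroke→Sf2

β3 stroke at Sf1  (Sf1: flow source, stroke at near end)
β4 stroke at Sf2  (source Sf2 imposes f)
β1 stroke at I1  (I1: I, integral causality)
β2 stroke at I2  (I2: I, integral causality)
β0 stroke at J1  (J1 needs exactly one e-in)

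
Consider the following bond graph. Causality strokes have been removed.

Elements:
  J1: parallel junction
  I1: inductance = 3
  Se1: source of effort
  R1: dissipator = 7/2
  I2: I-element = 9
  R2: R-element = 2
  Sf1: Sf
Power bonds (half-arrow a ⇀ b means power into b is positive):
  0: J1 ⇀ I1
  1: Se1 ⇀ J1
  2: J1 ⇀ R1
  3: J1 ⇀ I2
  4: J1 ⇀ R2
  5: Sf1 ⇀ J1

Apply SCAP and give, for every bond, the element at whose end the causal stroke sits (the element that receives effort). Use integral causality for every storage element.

bond 0 |I1
bond 1 |J1
bond 2 |R1
bond 3 |I2
bond 4 |R2
bond 5 |Sf1

b1 stroke→J1  (Se1 fixes effort; stroke away)
b5 stroke→Sf1  (Sf1: flow source, stroke at near end)
b0 stroke→I1  (0-jn J1 has e-setter on 1)
b2 stroke→R1  (J1 effort already set via bond 1)
b3 stroke→I2  (J1 effort already set via bond 1)
b4 stroke→R2  (J1: bond 1 brought effort, rest push out)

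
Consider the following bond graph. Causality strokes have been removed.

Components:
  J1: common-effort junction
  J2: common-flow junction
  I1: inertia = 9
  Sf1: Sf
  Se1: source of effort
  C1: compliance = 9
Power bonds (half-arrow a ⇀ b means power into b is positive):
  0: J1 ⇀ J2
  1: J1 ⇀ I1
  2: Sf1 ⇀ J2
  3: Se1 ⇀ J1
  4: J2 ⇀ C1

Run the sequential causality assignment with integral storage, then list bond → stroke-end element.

#0 |J2
#1 |I1
#2 |Sf1
#3 |J1
#4 |J2

#2 stroke at Sf1  (Sf1 fixes flow; stroke at Sf1)
#3 stroke at J1  (source Se1 imposes e)
#0 stroke at J2  (J1: bond 3 brought effort, rest push out)
#1 stroke at I1  (J1: bond 3 brought effort, rest push out)
#4 stroke at J2  (common-f at J2 fixed by 2)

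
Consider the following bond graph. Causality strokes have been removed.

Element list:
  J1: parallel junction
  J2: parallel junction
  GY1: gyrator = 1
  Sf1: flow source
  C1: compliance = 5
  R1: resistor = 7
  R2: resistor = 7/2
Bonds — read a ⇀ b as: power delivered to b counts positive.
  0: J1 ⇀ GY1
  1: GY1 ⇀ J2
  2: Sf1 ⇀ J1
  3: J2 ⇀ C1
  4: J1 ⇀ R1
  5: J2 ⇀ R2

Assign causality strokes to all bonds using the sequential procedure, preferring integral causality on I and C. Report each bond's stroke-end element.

β2 →Sf1  (source Sf1 imposes f)
β3 →J2  (C1: C, integral causality)
β1 →GY1  (common-e at J2 fixed by 3)
β5 →R2  (J2: bond 3 brought effort, rest push out)
β0 →GY1  (through GY1, causality inverts; strokes same side of GY1)
β4 →J1  (J1: last free bond brings effort in)

b0 |GY1
b1 |GY1
b2 |Sf1
b3 |J2
b4 |J1
b5 |R2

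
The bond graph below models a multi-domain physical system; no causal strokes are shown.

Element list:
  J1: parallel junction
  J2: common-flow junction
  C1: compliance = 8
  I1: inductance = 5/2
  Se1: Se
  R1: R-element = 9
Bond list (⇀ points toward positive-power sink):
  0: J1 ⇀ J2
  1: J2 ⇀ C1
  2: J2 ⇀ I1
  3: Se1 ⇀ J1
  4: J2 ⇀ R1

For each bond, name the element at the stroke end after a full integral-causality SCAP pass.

bond 3 →J1  (Se1 fixes effort; stroke away)
bond 0 →J2  (J1 effort already set via bond 3)
bond 1 →J2  (prefer integral on C1)
bond 2 →I1  (I1: I, integral causality)
bond 4 →J2  (J2: bond 2 brought flow, rest push out)

bond 0 stroke→J2
bond 1 stroke→J2
bond 2 stroke→I1
bond 3 stroke→J1
bond 4 stroke→J2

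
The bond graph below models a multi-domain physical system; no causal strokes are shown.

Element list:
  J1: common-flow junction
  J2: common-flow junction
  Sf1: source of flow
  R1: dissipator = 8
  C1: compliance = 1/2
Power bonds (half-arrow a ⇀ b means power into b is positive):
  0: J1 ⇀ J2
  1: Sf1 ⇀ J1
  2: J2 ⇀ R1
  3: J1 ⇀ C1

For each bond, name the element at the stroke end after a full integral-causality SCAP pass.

b0 stroke at J1
b1 stroke at Sf1
b2 stroke at J2
b3 stroke at J1

#1 →Sf1  (Sf1 fixes flow; stroke at Sf1)
#0 →J1  (1-jn J1 has f-setter on 1)
#3 →J1  (1-jn J1 has f-setter on 1)
#2 →J2  (common-f at J2 fixed by 0)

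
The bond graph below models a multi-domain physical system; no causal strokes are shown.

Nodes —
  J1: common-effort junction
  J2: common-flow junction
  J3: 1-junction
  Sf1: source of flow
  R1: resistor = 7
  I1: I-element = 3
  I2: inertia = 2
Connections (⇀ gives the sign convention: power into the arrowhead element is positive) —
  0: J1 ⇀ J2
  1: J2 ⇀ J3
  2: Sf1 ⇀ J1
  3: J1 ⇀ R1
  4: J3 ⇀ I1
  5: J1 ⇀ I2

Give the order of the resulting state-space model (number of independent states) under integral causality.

b2 stroke at Sf1  (source Sf1 imposes f)
b4 stroke at I1  (I1: I, integral causality)
b1 stroke at J3  (1-jn J3 has f-setter on 4)
b0 stroke at J2  (J2: bond 1 brought flow, rest push out)
b5 stroke at I2  (I2 outputs flow p/I2)
b3 stroke at J1  (only one effort-in slot at J1)

2  (I1, I2 all integral)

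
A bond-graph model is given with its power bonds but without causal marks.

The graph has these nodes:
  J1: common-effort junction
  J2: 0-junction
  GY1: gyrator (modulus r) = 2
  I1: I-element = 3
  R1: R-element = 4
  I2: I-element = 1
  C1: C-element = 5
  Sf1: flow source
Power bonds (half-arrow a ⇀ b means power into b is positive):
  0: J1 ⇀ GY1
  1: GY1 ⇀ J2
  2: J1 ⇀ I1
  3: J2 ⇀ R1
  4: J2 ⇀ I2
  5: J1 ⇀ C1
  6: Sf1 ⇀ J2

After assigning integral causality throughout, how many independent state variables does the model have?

bond 6 stroke at Sf1  (Sf1 fixes flow; stroke at Sf1)
bond 2 stroke at I1  (prefer integral on I1)
bond 4 stroke at I2  (I2: I, integral causality)
bond 5 stroke at J1  (C1 integral (e out))
bond 0 stroke at GY1  (common-e at J1 fixed by 5)
bond 1 stroke at GY1  (GY1 both-in/both-out from 0)
bond 3 stroke at J2  (closing 0-jn rule on J2)

3  (C1, I1, I2 all integral)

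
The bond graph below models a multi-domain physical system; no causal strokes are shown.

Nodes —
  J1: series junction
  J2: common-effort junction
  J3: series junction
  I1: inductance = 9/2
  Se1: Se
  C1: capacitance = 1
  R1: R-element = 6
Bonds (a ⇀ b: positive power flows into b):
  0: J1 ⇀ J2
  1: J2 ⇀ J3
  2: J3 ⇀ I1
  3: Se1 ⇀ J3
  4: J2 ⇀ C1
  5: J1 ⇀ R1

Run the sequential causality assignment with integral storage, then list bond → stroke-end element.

#0 stroke→J1
#1 stroke→J3
#2 stroke→I1
#3 stroke→J3
#4 stroke→J2
#5 stroke→R1

β3 |J3  (Se1: effort source, stroke at far end)
β2 |I1  (prefer integral on I1)
β1 |J3  (J3 flow already set via bond 2)
β4 |J2  (C1: C, integral causality)
β0 |J1  (J2 effort already set via bond 4)
β5 |R1  (closing 1-jn rule on J1)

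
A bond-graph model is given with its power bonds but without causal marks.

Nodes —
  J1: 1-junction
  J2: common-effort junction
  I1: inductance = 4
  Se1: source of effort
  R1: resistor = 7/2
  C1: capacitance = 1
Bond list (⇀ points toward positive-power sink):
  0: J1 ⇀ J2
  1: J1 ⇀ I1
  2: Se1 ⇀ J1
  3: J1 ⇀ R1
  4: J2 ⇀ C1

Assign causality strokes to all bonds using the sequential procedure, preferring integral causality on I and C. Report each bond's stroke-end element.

b0 stroke at J1
b1 stroke at I1
b2 stroke at J1
b3 stroke at J1
b4 stroke at J2

b2 |J1  (Se1 (Se) sets effort on bond)
b1 |I1  (I1 integral (f out))
b0 |J1  (1-jn J1 has f-setter on 1)
b3 |J1  (J1: bond 1 brought flow, rest push out)
b4 |J2  (J2: last free bond brings effort in)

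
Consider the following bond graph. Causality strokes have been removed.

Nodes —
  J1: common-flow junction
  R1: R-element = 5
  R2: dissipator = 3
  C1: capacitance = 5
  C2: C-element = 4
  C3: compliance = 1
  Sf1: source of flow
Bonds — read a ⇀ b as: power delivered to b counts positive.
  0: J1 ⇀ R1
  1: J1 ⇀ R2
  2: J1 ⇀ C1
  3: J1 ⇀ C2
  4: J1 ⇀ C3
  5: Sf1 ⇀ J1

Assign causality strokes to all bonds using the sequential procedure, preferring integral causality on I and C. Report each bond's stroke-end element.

bond 5 stroke→Sf1  (source Sf1 imposes f)
bond 0 stroke→J1  (common-f at J1 fixed by 5)
bond 1 stroke→J1  (1-jn J1 has f-setter on 5)
bond 2 stroke→J1  (J1 flow already set via bond 5)
bond 3 stroke→J1  (common-f at J1 fixed by 5)
bond 4 stroke→J1  (J1: bond 5 brought flow, rest push out)

β0 stroke at J1
β1 stroke at J1
β2 stroke at J1
β3 stroke at J1
β4 stroke at J1
β5 stroke at Sf1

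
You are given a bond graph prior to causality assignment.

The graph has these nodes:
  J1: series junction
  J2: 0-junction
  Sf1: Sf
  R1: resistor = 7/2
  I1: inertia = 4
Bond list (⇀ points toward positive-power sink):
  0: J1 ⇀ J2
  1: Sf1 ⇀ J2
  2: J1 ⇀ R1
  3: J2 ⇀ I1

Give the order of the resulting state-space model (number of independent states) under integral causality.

1  (I1 all integral)

β1 stroke→Sf1  (source Sf1 imposes f)
β3 stroke→I1  (I1 outputs flow p/I1)
β0 stroke→J2  (J2 needs exactly one e-in)
β2 stroke→J1  (common-f at J1 fixed by 0)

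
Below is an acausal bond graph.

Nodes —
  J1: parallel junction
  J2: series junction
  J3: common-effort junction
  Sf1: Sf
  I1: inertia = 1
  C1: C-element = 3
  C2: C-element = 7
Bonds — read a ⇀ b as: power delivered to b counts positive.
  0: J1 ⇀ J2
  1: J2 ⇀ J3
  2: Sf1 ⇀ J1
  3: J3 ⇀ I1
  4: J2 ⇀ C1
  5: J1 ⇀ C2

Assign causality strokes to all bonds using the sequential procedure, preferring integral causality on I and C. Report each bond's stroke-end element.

bond 2 |Sf1  (Sf1: flow source, stroke at near end)
bond 3 |I1  (prefer integral on I1)
bond 1 |J3  (J3: last free bond brings effort in)
bond 0 |J2  (common-f at J2 fixed by 1)
bond 4 |J2  (J2 flow already set via bond 1)
bond 5 |J1  (only one effort-in slot at J1)

#0 →J2
#1 →J3
#2 →Sf1
#3 →I1
#4 →J2
#5 →J1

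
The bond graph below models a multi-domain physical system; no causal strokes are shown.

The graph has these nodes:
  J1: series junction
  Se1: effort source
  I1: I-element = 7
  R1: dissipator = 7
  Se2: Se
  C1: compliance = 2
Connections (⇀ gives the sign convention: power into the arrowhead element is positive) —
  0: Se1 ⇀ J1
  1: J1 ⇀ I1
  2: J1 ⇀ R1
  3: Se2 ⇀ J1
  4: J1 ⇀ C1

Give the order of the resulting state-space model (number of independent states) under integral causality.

2  (C1, I1 all integral)

bond 0 stroke→J1  (Se1: effort source, stroke at far end)
bond 3 stroke→J1  (source Se2 imposes e)
bond 1 stroke→I1  (prefer integral on I1)
bond 2 stroke→J1  (1-jn J1 has f-setter on 1)
bond 4 stroke→J1  (J1: bond 1 brought flow, rest push out)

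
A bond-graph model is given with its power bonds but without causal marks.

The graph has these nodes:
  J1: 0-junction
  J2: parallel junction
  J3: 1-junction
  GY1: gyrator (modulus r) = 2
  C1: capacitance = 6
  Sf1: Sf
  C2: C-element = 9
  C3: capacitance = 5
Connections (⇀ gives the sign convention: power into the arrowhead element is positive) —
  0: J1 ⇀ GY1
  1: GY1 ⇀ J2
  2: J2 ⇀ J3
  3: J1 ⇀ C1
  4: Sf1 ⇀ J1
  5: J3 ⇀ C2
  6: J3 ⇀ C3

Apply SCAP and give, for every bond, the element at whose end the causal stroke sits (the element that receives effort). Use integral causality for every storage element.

b4 stroke at Sf1  (source Sf1 imposes f)
b3 stroke at J1  (C1 outputs effort q/C1)
b0 stroke at GY1  (J1: bond 3 brought effort, rest push out)
b1 stroke at GY1  (through GY1, causality inverts; strokes same side of GY1)
b2 stroke at J2  (only one effort-in slot at J2)
b5 stroke at J3  (1-jn J3 has f-setter on 2)
b6 stroke at J3  (common-f at J3 fixed by 2)

bond 0 stroke at GY1
bond 1 stroke at GY1
bond 2 stroke at J2
bond 3 stroke at J1
bond 4 stroke at Sf1
bond 5 stroke at J3
bond 6 stroke at J3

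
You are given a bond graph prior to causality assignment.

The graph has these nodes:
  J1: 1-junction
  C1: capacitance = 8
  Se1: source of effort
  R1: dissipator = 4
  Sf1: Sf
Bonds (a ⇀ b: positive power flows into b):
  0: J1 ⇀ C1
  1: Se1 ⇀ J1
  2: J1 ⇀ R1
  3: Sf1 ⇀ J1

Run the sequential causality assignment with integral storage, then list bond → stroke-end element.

β1 |J1  (Se1: effort source, stroke at far end)
β3 |Sf1  (Sf1 fixes flow; stroke at Sf1)
β0 |J1  (common-f at J1 fixed by 3)
β2 |J1  (J1 flow already set via bond 3)

#0 →J1
#1 →J1
#2 →J1
#3 →Sf1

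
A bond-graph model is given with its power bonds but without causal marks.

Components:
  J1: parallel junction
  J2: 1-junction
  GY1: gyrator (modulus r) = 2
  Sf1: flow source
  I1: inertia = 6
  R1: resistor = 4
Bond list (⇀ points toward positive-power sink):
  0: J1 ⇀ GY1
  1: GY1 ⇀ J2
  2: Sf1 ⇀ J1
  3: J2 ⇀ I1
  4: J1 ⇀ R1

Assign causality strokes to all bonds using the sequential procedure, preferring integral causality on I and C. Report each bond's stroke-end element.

bond 2 stroke→Sf1  (Sf1 (Sf) sets flow on bond)
bond 3 stroke→I1  (I1: I, integral causality)
bond 1 stroke→J2  (1-jn J2 has f-setter on 3)
bond 0 stroke→J1  (through GY1, causality inverts; strokes same side of GY1)
bond 4 stroke→R1  (J1: bond 0 brought effort, rest push out)

b0 →J1
b1 →J2
b2 →Sf1
b3 →I1
b4 →R1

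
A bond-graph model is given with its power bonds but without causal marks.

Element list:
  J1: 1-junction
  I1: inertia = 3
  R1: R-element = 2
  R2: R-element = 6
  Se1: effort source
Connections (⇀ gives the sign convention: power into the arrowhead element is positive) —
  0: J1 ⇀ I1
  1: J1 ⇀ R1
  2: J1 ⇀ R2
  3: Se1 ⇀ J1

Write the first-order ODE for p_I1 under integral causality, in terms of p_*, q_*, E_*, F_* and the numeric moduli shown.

bond 3 stroke at J1  (Se1: effort source, stroke at far end)
bond 0 stroke at I1  (I1 outputs flow p/I1)
bond 1 stroke at J1  (1-jn J1 has f-setter on 0)
bond 2 stroke at J1  (J1: bond 0 brought flow, rest push out)

dp_I1/dt = E_Se1 - 8*p_I1/3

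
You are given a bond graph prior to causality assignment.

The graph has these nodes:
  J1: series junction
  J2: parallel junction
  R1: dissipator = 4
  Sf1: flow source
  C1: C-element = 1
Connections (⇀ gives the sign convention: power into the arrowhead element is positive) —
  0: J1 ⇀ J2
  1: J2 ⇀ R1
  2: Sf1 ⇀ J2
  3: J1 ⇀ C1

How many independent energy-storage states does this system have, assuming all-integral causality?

bond 2 stroke→Sf1  (Sf1 (Sf) sets flow on bond)
bond 3 stroke→J1  (C1 outputs effort q/C1)
bond 0 stroke→J2  (J1: last free bond brings flow in)
bond 1 stroke→R1  (0-jn J2 has e-setter on 0)

1  (C1 all integral)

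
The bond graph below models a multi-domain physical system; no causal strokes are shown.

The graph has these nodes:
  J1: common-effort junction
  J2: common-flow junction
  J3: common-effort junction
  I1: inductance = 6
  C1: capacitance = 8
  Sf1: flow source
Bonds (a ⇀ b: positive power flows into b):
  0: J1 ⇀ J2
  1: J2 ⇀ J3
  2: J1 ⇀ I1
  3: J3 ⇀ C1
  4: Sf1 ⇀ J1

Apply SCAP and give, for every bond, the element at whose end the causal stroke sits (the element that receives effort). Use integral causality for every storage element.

#4 stroke at Sf1  (Sf1 (Sf) sets flow on bond)
#2 stroke at I1  (prefer integral on I1)
#0 stroke at J1  (only one effort-in slot at J1)
#1 stroke at J2  (J2: bond 0 brought flow, rest push out)
#3 stroke at J3  (J3: last free bond brings effort in)

β0 stroke at J1
β1 stroke at J2
β2 stroke at I1
β3 stroke at J3
β4 stroke at Sf1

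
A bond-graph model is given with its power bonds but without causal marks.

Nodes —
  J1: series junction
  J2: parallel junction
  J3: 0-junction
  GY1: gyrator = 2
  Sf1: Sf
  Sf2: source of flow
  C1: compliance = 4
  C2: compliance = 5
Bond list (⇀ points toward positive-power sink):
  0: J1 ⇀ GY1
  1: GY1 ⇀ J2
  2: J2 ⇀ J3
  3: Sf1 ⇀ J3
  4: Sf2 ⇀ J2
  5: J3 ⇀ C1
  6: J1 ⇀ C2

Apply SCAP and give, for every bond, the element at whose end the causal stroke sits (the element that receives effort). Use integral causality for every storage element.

#0 |GY1
#1 |GY1
#2 |J2
#3 |Sf1
#4 |Sf2
#5 |J3
#6 |J1

#3 →Sf1  (Sf1 fixes flow; stroke at Sf1)
#4 →Sf2  (source Sf2 imposes f)
#5 →J3  (C1: C, integral causality)
#2 →J2  (J3: bond 5 brought effort, rest push out)
#1 →GY1  (J2 effort already set via bond 2)
#0 →GY1  (GY GY1: same side as bond 1)
#6 →J1  (J1: bond 0 brought flow, rest push out)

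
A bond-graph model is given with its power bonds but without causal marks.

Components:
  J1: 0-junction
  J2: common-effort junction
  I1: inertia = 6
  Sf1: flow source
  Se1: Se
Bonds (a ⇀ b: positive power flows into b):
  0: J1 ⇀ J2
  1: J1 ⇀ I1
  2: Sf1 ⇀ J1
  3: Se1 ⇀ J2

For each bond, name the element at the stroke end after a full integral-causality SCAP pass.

β2 stroke at Sf1  (source Sf1 imposes f)
β3 stroke at J2  (Se1 (Se) sets effort on bond)
β0 stroke at J1  (J2 effort already set via bond 3)
β1 stroke at I1  (common-e at J1 fixed by 0)

β0 |J1
β1 |I1
β2 |Sf1
β3 |J2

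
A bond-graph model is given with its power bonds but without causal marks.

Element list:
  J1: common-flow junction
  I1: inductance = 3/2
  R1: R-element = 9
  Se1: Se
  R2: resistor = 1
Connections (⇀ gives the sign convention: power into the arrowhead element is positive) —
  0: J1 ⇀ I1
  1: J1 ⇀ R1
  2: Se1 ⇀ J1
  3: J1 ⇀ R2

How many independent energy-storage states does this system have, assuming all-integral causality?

1  (I1 all integral)

#2 |J1  (Se1 (Se) sets effort on bond)
#0 |I1  (I1 outputs flow p/I1)
#1 |J1  (1-jn J1 has f-setter on 0)
#3 |J1  (common-f at J1 fixed by 0)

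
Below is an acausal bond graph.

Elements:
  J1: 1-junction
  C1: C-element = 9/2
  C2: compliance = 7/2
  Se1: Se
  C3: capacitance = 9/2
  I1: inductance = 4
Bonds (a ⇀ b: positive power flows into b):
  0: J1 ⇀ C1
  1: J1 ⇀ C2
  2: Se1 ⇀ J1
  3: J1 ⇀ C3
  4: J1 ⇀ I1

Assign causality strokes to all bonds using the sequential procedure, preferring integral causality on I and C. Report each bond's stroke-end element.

bond 0 |J1
bond 1 |J1
bond 2 |J1
bond 3 |J1
bond 4 |I1

b2 |J1  (Se1 (Se) sets effort on bond)
b0 |J1  (prefer integral on C1)
b1 |J1  (C2 integral (e out))
b3 |J1  (prefer integral on C3)
b4 |I1  (closing 1-jn rule on J1)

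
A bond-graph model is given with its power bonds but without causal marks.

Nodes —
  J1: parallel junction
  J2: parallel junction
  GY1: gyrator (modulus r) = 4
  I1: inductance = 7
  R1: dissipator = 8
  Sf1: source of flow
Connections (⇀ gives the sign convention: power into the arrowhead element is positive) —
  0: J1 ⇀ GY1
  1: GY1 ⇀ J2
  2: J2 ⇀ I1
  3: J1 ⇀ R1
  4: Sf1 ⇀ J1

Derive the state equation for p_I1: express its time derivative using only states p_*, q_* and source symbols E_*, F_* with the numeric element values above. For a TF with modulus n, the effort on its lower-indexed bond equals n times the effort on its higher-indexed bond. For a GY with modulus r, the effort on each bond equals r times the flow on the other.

#4 stroke→Sf1  (Sf1 (Sf) sets flow on bond)
#2 stroke→I1  (I1: I, integral causality)
#1 stroke→J2  (closing 0-jn rule on J2)
#0 stroke→J1  (through GY1, causality inverts; strokes same side of GY1)
#3 stroke→R1  (J1 effort already set via bond 0)

dp_I1/dt = 4*F_Sf1 - 2*p_I1/7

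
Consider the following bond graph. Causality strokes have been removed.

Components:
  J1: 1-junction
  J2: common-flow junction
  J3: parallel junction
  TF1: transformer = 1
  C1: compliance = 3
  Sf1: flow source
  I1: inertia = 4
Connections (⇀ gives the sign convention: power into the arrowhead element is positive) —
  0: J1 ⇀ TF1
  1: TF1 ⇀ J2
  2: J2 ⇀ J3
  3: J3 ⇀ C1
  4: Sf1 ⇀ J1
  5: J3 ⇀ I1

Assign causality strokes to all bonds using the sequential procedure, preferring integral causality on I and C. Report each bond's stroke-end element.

#0 |J1
#1 |TF1
#2 |J2
#3 |J3
#4 |Sf1
#5 |I1

β4 stroke→Sf1  (Sf1 fixes flow; stroke at Sf1)
β0 stroke→J1  (common-f at J1 fixed by 4)
β1 stroke→TF1  (through TF1, causality passes straight; one stroke at TF1)
β2 stroke→J2  (common-f at J2 fixed by 1)
β3 stroke→J3  (prefer integral on C1)
β5 stroke→I1  (common-e at J3 fixed by 3)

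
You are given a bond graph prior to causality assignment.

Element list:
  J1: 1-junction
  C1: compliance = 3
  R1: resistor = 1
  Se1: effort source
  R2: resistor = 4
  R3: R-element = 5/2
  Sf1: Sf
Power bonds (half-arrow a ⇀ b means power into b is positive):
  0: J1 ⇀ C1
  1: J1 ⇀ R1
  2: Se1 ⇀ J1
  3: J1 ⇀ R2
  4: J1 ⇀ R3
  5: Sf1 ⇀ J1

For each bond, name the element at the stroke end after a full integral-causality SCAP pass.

#0 →J1
#1 →J1
#2 →J1
#3 →J1
#4 →J1
#5 →Sf1

bond 2 stroke at J1  (Se1 (Se) sets effort on bond)
bond 5 stroke at Sf1  (source Sf1 imposes f)
bond 0 stroke at J1  (J1: bond 5 brought flow, rest push out)
bond 1 stroke at J1  (J1: bond 5 brought flow, rest push out)
bond 3 stroke at J1  (J1: bond 5 brought flow, rest push out)
bond 4 stroke at J1  (J1 flow already set via bond 5)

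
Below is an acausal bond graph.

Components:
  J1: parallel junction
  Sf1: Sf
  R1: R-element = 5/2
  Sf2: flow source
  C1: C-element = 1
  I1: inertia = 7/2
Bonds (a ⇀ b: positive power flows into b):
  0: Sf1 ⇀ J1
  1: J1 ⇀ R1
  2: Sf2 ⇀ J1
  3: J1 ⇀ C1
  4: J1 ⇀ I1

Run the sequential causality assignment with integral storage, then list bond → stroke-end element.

bond 0 |Sf1  (source Sf1 imposes f)
bond 2 |Sf2  (source Sf2 imposes f)
bond 3 |J1  (C1 integral (e out))
bond 1 |R1  (0-jn J1 has e-setter on 3)
bond 4 |I1  (common-e at J1 fixed by 3)

β0 stroke at Sf1
β1 stroke at R1
β2 stroke at Sf2
β3 stroke at J1
β4 stroke at I1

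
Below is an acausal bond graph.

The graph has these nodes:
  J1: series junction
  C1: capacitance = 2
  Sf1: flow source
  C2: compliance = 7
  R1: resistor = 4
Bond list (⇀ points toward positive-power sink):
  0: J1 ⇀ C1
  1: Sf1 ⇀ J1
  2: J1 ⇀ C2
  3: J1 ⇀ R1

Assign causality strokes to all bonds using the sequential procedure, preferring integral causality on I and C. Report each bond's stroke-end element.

bond 1 stroke→Sf1  (Sf1: flow source, stroke at near end)
bond 0 stroke→J1  (1-jn J1 has f-setter on 1)
bond 2 stroke→J1  (J1: bond 1 brought flow, rest push out)
bond 3 stroke→J1  (common-f at J1 fixed by 1)

#0 stroke at J1
#1 stroke at Sf1
#2 stroke at J1
#3 stroke at J1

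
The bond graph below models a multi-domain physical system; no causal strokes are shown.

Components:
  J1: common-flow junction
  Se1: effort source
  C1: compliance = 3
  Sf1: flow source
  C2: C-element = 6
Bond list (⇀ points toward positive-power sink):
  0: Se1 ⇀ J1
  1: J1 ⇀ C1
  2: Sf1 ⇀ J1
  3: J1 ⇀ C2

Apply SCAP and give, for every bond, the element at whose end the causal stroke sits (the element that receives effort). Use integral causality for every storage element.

b0 →J1
b1 →J1
b2 →Sf1
b3 →J1

β0 |J1  (Se1 fixes effort; stroke away)
β2 |Sf1  (Sf1 (Sf) sets flow on bond)
β1 |J1  (1-jn J1 has f-setter on 2)
β3 |J1  (J1: bond 2 brought flow, rest push out)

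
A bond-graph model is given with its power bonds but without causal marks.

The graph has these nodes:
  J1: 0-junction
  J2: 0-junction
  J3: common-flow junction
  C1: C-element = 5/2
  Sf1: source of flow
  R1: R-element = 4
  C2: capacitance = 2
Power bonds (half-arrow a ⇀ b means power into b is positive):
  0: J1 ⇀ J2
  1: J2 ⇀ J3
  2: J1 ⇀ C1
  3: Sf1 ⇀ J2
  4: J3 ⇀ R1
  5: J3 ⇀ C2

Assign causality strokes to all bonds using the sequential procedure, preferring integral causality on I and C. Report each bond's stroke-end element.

b0 stroke→J2
b1 stroke→J3
b2 stroke→J1
b3 stroke→Sf1
b4 stroke→R1
b5 stroke→J3

β3 stroke→Sf1  (Sf1: flow source, stroke at near end)
β2 stroke→J1  (C1 integral (e out))
β0 stroke→J2  (0-jn J1 has e-setter on 2)
β1 stroke→J3  (common-e at J2 fixed by 0)
β5 stroke→J3  (C2: C, integral causality)
β4 stroke→R1  (only one flow-in slot at J3)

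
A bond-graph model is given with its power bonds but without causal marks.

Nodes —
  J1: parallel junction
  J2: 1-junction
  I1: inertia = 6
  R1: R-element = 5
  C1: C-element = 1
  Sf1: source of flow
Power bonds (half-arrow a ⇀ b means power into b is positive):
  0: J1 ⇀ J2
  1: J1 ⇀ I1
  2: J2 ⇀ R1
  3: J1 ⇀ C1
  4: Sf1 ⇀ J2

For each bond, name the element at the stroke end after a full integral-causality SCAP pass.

bond 0 stroke→J2
bond 1 stroke→I1
bond 2 stroke→J2
bond 3 stroke→J1
bond 4 stroke→Sf1

b4 stroke→Sf1  (Sf1 fixes flow; stroke at Sf1)
b0 stroke→J2  (common-f at J2 fixed by 4)
b2 stroke→J2  (1-jn J2 has f-setter on 4)
b1 stroke→I1  (I1: I, integral causality)
b3 stroke→J1  (J1: last free bond brings effort in)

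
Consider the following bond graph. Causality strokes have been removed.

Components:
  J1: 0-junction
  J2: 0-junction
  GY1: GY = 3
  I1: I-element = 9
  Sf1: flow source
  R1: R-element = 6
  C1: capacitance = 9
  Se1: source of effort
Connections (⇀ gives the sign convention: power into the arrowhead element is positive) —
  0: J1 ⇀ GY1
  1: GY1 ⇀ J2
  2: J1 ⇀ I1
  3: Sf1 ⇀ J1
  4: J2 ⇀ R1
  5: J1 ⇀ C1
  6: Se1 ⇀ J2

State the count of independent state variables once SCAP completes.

bond 3 |Sf1  (Sf1: flow source, stroke at near end)
bond 6 |J2  (Se1 (Se) sets effort on bond)
bond 1 |GY1  (J2 effort already set via bond 6)
bond 4 |R1  (J2 effort already set via bond 6)
bond 0 |GY1  (GY1: gyrator matches bond 1)
bond 2 |I1  (I1: I, integral causality)
bond 5 |J1  (closing 0-jn rule on J1)

2  (C1, I1 all integral)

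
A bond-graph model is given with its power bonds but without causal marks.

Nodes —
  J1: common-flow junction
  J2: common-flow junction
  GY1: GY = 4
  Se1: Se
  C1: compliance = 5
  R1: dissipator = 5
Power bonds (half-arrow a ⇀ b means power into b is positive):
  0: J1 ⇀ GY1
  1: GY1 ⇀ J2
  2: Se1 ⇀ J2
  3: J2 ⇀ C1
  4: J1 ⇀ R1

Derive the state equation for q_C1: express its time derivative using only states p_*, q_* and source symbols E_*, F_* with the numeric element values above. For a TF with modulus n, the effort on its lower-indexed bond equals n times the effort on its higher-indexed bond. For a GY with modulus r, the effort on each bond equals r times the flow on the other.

#2 |J2  (Se1 (Se) sets effort on bond)
#3 |J2  (C1 outputs effort q/C1)
#1 |GY1  (closing 1-jn rule on J2)
#0 |GY1  (GY1 both-in/both-out from 1)
#4 |J1  (common-f at J1 fixed by 0)

dq_C1/dt = 5*E_Se1/16 - q_C1/16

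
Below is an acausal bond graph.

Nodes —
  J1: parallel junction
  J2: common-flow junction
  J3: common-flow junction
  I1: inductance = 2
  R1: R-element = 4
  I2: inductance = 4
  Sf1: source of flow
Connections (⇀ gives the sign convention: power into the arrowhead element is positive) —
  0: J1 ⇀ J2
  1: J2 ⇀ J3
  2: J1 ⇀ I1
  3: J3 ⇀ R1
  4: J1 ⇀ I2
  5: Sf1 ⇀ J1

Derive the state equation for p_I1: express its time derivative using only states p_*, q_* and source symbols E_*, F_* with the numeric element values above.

dp_I1/dt = 4*F_Sf1 - 2*p_I1 - p_I2

#5 stroke→Sf1  (Sf1 fixes flow; stroke at Sf1)
#2 stroke→I1  (I1: I, integral causality)
#4 stroke→I2  (I2 integral (f out))
#0 stroke→J1  (J1: last free bond brings effort in)
#1 stroke→J2  (common-f at J2 fixed by 0)
#3 stroke→J3  (J3 flow already set via bond 1)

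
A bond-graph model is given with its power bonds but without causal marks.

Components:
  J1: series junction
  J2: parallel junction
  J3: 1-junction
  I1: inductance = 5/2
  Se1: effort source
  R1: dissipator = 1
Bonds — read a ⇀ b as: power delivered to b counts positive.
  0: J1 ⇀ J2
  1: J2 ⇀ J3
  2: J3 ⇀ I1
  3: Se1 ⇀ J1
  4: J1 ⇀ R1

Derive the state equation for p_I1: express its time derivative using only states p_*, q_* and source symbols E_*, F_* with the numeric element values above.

dp_I1/dt = E_Se1 - 2*p_I1/5

b3 |J1  (Se1 fixes effort; stroke away)
b2 |I1  (I1 outputs flow p/I1)
b1 |J3  (J3 flow already set via bond 2)
b0 |J2  (only one effort-in slot at J2)
b4 |J1  (1-jn J1 has f-setter on 0)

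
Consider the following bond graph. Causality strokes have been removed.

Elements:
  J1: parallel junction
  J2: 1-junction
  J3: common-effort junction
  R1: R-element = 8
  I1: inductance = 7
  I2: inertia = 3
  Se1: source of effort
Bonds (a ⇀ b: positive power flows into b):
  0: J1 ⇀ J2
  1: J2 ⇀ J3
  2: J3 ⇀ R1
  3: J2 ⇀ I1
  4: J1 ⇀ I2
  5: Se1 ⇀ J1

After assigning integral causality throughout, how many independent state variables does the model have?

#5 stroke→J1  (Se1: effort source, stroke at far end)
#0 stroke→J2  (J1: bond 5 brought effort, rest push out)
#4 stroke→I2  (0-jn J1 has e-setter on 5)
#3 stroke→I1  (I1: I, integral causality)
#1 stroke→J2  (J2 flow already set via bond 3)
#2 stroke→J3  (only one effort-in slot at J3)

2  (I1, I2 all integral)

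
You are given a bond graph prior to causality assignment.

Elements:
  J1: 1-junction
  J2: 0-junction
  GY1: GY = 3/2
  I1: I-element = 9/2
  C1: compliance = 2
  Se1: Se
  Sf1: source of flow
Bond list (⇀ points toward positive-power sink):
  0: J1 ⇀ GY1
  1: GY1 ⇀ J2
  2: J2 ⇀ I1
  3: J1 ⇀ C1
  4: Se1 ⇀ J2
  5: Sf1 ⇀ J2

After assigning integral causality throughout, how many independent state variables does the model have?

#4 |J2  (Se1 (Se) sets effort on bond)
#5 |Sf1  (Sf1: flow source, stroke at near end)
#1 |GY1  (0-jn J2 has e-setter on 4)
#2 |I1  (J2 effort already set via bond 4)
#0 |GY1  (GY GY1: same side as bond 1)
#3 |J1  (1-jn J1 has f-setter on 0)

2  (C1, I1 all integral)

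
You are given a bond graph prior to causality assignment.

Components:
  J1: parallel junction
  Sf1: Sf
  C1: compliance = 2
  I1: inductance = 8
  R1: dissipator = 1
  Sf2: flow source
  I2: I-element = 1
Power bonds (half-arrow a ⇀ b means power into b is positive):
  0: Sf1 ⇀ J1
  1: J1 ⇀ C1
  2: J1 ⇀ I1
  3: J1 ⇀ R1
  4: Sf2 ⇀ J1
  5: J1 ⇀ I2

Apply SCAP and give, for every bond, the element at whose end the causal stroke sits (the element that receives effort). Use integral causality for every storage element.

β0 stroke at Sf1  (Sf1 fixes flow; stroke at Sf1)
β4 stroke at Sf2  (Sf2: flow source, stroke at near end)
β1 stroke at J1  (C1 outputs effort q/C1)
β2 stroke at I1  (common-e at J1 fixed by 1)
β3 stroke at R1  (0-jn J1 has e-setter on 1)
β5 stroke at I2  (J1: bond 1 brought effort, rest push out)

bond 0 →Sf1
bond 1 →J1
bond 2 →I1
bond 3 →R1
bond 4 →Sf2
bond 5 →I2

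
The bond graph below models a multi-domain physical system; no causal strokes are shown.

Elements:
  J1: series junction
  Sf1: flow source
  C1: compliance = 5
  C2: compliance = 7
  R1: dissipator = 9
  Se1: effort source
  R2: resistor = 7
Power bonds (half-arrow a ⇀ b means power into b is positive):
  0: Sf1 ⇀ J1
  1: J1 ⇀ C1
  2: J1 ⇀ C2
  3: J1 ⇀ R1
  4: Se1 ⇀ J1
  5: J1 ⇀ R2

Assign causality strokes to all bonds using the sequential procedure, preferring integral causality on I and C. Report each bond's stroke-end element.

bond 0 |Sf1  (source Sf1 imposes f)
bond 4 |J1  (Se1 (Se) sets effort on bond)
bond 1 |J1  (J1 flow already set via bond 0)
bond 2 |J1  (common-f at J1 fixed by 0)
bond 3 |J1  (J1: bond 0 brought flow, rest push out)
bond 5 |J1  (J1: bond 0 brought flow, rest push out)

b0 stroke→Sf1
b1 stroke→J1
b2 stroke→J1
b3 stroke→J1
b4 stroke→J1
b5 stroke→J1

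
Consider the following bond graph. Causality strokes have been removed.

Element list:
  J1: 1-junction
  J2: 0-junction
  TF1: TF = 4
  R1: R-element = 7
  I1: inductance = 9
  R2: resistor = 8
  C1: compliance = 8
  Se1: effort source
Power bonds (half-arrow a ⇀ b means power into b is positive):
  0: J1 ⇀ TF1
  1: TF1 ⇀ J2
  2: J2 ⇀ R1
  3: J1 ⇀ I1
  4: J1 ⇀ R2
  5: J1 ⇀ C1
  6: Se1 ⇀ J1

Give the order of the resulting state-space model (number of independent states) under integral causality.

β6 |J1  (source Se1 imposes e)
β3 |I1  (I1 integral (f out))
β0 |J1  (1-jn J1 has f-setter on 3)
β4 |J1  (J1: bond 3 brought flow, rest push out)
β5 |J1  (common-f at J1 fixed by 3)
β1 |TF1  (TF1: transformer flips bond 0)
β2 |J2  (only one effort-in slot at J2)

2  (C1, I1 all integral)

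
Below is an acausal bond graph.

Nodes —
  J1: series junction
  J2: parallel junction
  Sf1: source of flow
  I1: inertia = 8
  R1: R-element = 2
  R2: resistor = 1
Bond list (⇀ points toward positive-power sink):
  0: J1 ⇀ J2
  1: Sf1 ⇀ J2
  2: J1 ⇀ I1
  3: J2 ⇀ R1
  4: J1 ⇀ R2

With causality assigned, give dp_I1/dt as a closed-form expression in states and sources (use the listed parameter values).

dp_I1/dt = -2*F_Sf1 - 3*p_I1/8

β1 |Sf1  (Sf1 (Sf) sets flow on bond)
β2 |I1  (I1 outputs flow p/I1)
β0 |J1  (1-jn J1 has f-setter on 2)
β4 |J1  (1-jn J1 has f-setter on 2)
β3 |J2  (J2 needs exactly one e-in)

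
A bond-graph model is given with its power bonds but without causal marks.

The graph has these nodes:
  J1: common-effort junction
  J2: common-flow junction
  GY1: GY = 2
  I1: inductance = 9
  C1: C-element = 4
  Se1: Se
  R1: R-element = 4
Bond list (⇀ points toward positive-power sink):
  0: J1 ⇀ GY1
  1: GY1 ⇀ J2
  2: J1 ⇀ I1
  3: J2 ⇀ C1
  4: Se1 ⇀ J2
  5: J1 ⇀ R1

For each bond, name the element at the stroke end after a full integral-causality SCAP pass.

β4 →J2  (Se1: effort source, stroke at far end)
β2 →I1  (prefer integral on I1)
β3 →J2  (prefer integral on C1)
β1 →GY1  (J2: last free bond brings flow in)
β0 →GY1  (GY1: gyrator matches bond 1)
β5 →J1  (J1 needs exactly one e-in)

β0 stroke at GY1
β1 stroke at GY1
β2 stroke at I1
β3 stroke at J2
β4 stroke at J2
β5 stroke at J1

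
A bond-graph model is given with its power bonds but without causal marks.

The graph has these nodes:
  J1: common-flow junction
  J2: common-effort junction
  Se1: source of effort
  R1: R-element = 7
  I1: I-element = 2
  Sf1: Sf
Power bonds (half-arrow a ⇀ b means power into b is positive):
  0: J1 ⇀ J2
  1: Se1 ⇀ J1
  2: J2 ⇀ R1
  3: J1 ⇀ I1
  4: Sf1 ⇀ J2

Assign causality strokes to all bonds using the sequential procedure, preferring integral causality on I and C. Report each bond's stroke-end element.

b0 |J1
b1 |J1
b2 |J2
b3 |I1
b4 |Sf1

b1 →J1  (Se1 fixes effort; stroke away)
b4 →Sf1  (source Sf1 imposes f)
b3 →I1  (I1 integral (f out))
b0 →J1  (J1: bond 3 brought flow, rest push out)
b2 →J2  (J2 needs exactly one e-in)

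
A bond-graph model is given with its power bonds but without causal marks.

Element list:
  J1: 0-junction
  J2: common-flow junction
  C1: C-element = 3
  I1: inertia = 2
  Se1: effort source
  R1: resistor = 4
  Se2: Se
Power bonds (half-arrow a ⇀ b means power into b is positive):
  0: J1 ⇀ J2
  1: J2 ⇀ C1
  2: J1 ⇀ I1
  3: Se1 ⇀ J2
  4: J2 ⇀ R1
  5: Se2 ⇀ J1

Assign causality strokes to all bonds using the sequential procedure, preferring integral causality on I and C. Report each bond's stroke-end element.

b0 stroke→J2
b1 stroke→J2
b2 stroke→I1
b3 stroke→J2
b4 stroke→R1
b5 stroke→J1

b3 stroke→J2  (Se1: effort source, stroke at far end)
b5 stroke→J1  (Se2 fixes effort; stroke away)
b0 stroke→J2  (J1: bond 5 brought effort, rest push out)
b2 stroke→I1  (J1: bond 5 brought effort, rest push out)
b1 stroke→J2  (C1 integral (e out))
b4 stroke→R1  (J2 needs exactly one f-in)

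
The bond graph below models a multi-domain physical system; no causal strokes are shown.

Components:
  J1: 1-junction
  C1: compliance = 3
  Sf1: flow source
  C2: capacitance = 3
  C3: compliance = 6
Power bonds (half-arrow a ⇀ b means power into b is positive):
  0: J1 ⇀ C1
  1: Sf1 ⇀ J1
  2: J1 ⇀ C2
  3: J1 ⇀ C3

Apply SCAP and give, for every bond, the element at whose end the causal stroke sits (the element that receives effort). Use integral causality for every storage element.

b0 |J1
b1 |Sf1
b2 |J1
b3 |J1

b1 →Sf1  (Sf1: flow source, stroke at near end)
b0 →J1  (common-f at J1 fixed by 1)
b2 →J1  (1-jn J1 has f-setter on 1)
b3 →J1  (common-f at J1 fixed by 1)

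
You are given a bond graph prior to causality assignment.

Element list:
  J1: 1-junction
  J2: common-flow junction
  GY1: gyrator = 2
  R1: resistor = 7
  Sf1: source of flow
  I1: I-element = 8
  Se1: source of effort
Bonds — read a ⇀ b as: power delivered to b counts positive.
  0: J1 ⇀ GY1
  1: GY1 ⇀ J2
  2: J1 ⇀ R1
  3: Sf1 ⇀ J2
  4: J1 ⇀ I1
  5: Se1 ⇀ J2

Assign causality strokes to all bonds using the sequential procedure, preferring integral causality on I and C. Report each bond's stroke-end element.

β0 |J1
β1 |J2
β2 |J1
β3 |Sf1
β4 |I1
β5 |J2

#3 →Sf1  (source Sf1 imposes f)
#5 →J2  (Se1 fixes effort; stroke away)
#1 →J2  (J2 flow already set via bond 3)
#0 →J1  (through GY1, causality inverts; strokes same side of GY1)
#4 →I1  (I1 integral (f out))
#2 →J1  (common-f at J1 fixed by 4)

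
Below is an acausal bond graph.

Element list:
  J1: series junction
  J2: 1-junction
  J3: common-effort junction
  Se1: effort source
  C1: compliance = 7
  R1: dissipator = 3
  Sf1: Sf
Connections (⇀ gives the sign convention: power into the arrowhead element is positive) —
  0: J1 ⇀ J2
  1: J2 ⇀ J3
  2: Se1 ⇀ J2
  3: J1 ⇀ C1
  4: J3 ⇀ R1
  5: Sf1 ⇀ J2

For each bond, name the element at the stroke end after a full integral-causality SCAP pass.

β2 →J2  (Se1 (Se) sets effort on bond)
β5 →Sf1  (source Sf1 imposes f)
β0 →J2  (J2: bond 5 brought flow, rest push out)
β1 →J2  (1-jn J2 has f-setter on 5)
β4 →J3  (J3 needs exactly one e-in)
β3 →J1  (1-jn J1 has f-setter on 0)

b0 stroke at J2
b1 stroke at J2
b2 stroke at J2
b3 stroke at J1
b4 stroke at J3
b5 stroke at Sf1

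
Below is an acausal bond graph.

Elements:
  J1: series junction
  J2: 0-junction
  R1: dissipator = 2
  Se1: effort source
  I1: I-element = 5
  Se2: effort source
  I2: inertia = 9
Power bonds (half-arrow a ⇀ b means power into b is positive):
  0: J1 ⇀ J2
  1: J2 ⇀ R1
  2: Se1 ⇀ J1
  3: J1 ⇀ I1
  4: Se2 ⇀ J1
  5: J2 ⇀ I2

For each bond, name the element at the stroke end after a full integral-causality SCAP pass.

b0 stroke at J1
b1 stroke at J2
b2 stroke at J1
b3 stroke at I1
b4 stroke at J1
b5 stroke at I2

#2 →J1  (Se1: effort source, stroke at far end)
#4 →J1  (Se2: effort source, stroke at far end)
#3 →I1  (I1: I, integral causality)
#0 →J1  (common-f at J1 fixed by 3)
#5 →I2  (prefer integral on I2)
#1 →J2  (only one effort-in slot at J2)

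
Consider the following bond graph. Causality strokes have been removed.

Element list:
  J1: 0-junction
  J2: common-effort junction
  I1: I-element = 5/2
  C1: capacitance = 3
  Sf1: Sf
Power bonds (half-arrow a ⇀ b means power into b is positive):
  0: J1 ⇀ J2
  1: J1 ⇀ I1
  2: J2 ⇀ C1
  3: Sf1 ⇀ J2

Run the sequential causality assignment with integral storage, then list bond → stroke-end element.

bond 0 stroke→J1
bond 1 stroke→I1
bond 2 stroke→J2
bond 3 stroke→Sf1

b3 →Sf1  (Sf1: flow source, stroke at near end)
b1 →I1  (I1 outputs flow p/I1)
b0 →J1  (J1: last free bond brings effort in)
b2 →J2  (J2 needs exactly one e-in)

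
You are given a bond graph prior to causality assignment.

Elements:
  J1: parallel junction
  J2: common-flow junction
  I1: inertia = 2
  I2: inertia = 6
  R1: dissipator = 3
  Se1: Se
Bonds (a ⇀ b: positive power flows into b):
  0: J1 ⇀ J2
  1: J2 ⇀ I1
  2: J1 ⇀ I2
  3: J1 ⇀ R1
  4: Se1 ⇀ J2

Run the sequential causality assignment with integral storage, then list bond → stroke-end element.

bond 4 stroke at J2  (Se1: effort source, stroke at far end)
bond 1 stroke at I1  (I1 outputs flow p/I1)
bond 0 stroke at J2  (J2: bond 1 brought flow, rest push out)
bond 2 stroke at I2  (I2 outputs flow p/I2)
bond 3 stroke at J1  (only one effort-in slot at J1)

#0 stroke→J2
#1 stroke→I1
#2 stroke→I2
#3 stroke→J1
#4 stroke→J2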